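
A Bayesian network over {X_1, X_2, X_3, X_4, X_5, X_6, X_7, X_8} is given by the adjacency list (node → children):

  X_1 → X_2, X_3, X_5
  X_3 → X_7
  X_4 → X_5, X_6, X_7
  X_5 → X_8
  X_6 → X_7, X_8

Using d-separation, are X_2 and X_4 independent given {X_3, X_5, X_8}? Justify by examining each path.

We examine all 6 paths between X_2 and X_4:
  1. X_2 ← X_1 → X_5 → X_8 ← X_6 ← X_4 — X_1:fork[open]; X_5:chain[blocks]; X_8:collider[open]; X_6:chain[open] ⇒ blocked
  2. X_2 ← X_1 → X_5 → X_8 ← X_6 → X_7 ← X_4 — X_1:fork[open]; X_5:chain[blocks]; X_8:collider[open]; X_6:fork[open]; X_7:collider[blocks] ⇒ blocked
  3. X_2 ← X_1 → X_5 ← X_4 — X_1:fork[open]; X_5:collider[open] ⇒ active
  4. X_2 ← X_1 → X_3 → X_7 ← X_4 — X_1:fork[open]; X_3:chain[blocks]; X_7:collider[blocks] ⇒ blocked
  5. X_2 ← X_1 → X_3 → X_7 ← X_6 → X_8 ← X_5 ← X_4 — X_1:fork[open]; X_3:chain[blocks]; X_7:collider[blocks]; X_6:fork[open]; X_8:collider[open]; X_5:chain[blocks] ⇒ blocked
  6. X_2 ← X_1 → X_3 → X_7 ← X_6 ← X_4 — X_1:fork[open]; X_3:chain[blocks]; X_7:collider[blocks]; X_6:chain[open] ⇒ blocked
At least one path is unblocked, so d-separation fails.

No — X_2 and X_4 are not d-separated given {X_3, X_5, X_8}.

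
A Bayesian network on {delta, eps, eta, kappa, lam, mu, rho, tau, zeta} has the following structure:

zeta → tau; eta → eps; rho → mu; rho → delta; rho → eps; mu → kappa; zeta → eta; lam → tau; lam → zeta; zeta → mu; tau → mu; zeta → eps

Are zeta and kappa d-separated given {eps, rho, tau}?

No

5 paths connect zeta and kappa; each must be blocked for d-separation to hold:
Path 1: zeta → mu → kappa
  mu is a chain and mu is not conditioned on — no node blocks this path, so it is active.
Path 2: zeta ← lam → tau → mu → kappa
  tau is a chain here and tau is conditioned on, so the path is blocked at tau.
Path 3: zeta → eps ← rho → mu → kappa
  rho is a fork here and rho is conditioned on, so the path is blocked at rho.
Path 4: zeta → tau → mu → kappa
  tau is a chain here and tau is conditioned on, so the path is blocked at tau.
Path 5: zeta → eta → eps ← rho → mu → kappa
  rho is a fork here and rho is conditioned on, so the path is blocked at rho.
Since the path zeta → mu → kappa is active, zeta and kappa are not d-separated given {eps, rho, tau}.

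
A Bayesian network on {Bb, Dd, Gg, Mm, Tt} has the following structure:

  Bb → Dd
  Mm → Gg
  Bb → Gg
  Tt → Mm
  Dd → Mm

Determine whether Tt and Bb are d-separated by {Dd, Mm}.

There are 2 undirected paths between Tt and Bb; checking each against the conditioning set {Dd, Mm}:
  1. Tt → Mm ← Dd ← Bb — Mm:collider[open]; Dd:chain[blocks] ⇒ blocked
  2. Tt → Mm → Gg ← Bb — Mm:chain[blocks]; Gg:collider[blocks] ⇒ blocked
Since every path is blocked, d-separation holds.

Yes — Tt and Bb are d-separated given {Dd, Mm}.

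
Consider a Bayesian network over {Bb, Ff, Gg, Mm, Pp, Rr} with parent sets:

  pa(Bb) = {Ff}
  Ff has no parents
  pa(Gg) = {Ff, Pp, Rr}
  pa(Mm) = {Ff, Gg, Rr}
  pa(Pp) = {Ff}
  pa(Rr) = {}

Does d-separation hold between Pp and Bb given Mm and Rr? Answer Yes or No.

4 paths connect Pp and Bb; each must be blocked for d-separation to hold:
  1. Pp → Gg → Mm ← Ff → Bb — Gg:chain[open]; Mm:collider[open]; Ff:fork[open] ⇒ active
  2. Pp → Gg ← Rr → Mm ← Ff → Bb — Gg:collider[open]; Rr:fork[blocks]; Mm:collider[open]; Ff:fork[open] ⇒ blocked
  3. Pp → Gg ← Ff → Bb — Gg:collider[open]; Ff:fork[open] ⇒ active
  4. Pp ← Ff → Bb — Ff:fork[open] ⇒ active
At least one path is unblocked, so d-separation fails.

No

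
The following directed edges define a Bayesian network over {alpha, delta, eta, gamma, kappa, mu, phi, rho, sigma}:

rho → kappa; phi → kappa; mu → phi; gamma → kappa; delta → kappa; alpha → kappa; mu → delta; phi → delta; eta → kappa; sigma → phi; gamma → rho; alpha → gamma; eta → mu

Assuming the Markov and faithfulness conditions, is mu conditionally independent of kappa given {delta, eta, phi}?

5 paths connect mu and kappa; each must be blocked for d-separation to hold:
Path 1: mu → phi → kappa
  phi is a chain here and phi is conditioned on, so the path is blocked at phi.
Path 2: mu → phi → delta → kappa
  phi is a chain here and phi is conditioned on, so the path is blocked at phi.
Path 3: mu → delta → kappa
  delta is a chain here and delta is conditioned on, so the path is blocked at delta.
Path 4: mu → delta ← phi → kappa
  phi is a fork here and phi is conditioned on, so the path is blocked at phi.
Path 5: mu ← eta → kappa
  eta is a fork here and eta is conditioned on, so the path is blocked at eta.
All paths are blocked; mu ⊥ kappa | {delta, eta, phi} holds.

Yes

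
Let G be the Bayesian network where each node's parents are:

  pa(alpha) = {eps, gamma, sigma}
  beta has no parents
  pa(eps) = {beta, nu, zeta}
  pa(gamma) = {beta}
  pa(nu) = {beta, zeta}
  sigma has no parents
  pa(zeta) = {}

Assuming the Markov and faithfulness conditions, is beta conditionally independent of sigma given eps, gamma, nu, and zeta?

Yes

There are 4 undirected paths between beta and sigma; checking each against the conditioning set {eps, gamma, nu, zeta}:
  1. beta → eps → alpha ← sigma — eps:chain[blocks]; alpha:collider[blocks] ⇒ blocked
  2. beta → nu → eps → alpha ← sigma — nu:chain[blocks]; eps:chain[blocks]; alpha:collider[blocks] ⇒ blocked
  3. beta → nu ← zeta → eps → alpha ← sigma — nu:collider[open]; zeta:fork[blocks]; eps:chain[blocks]; alpha:collider[blocks] ⇒ blocked
  4. beta → gamma → alpha ← sigma — gamma:chain[blocks]; alpha:collider[blocks] ⇒ blocked
Every path is blocked, so beta and sigma are d-separated given {eps, gamma, nu, zeta}.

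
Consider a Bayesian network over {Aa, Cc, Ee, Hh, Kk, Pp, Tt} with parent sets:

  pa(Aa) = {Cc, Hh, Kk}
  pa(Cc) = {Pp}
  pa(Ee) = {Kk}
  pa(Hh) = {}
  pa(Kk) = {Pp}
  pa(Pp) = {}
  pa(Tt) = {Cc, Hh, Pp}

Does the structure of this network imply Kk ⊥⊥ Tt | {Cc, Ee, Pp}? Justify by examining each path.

Yes

There are 6 undirected paths between Kk and Tt; checking each against the conditioning set {Cc, Ee, Pp}:
Path 1: Kk ← Pp → Tt
  Pp is a fork here and Pp is conditioned on, so the path is blocked at Pp.
Path 2: Kk ← Pp → Cc → Tt
  Pp is a fork here and Pp is conditioned on, so the path is blocked at Pp.
Path 3: Kk ← Pp → Cc → Aa ← Hh → Tt
  Pp is a fork here and Pp is conditioned on, so the path is blocked at Pp.
Path 4: Kk → Aa ← Hh → Tt
  Aa is a collider here and neither Aa nor any of its descendants is conditioned on, so the collider stays closed — the path is blocked at Aa.
Path 5: Kk → Aa ← Cc → Tt
  Aa is a collider here and neither Aa nor any of its descendants is conditioned on, so the collider stays closed — the path is blocked at Aa.
Path 6: Kk → Aa ← Cc ← Pp → Tt
  Aa is a collider here and neither Aa nor any of its descendants is conditioned on, so the collider stays closed — the path is blocked at Aa.
Since every path is blocked, d-separation holds.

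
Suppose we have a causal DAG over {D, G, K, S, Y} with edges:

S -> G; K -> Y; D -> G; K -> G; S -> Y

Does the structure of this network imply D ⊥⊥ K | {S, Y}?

There are 2 undirected paths between D and K; checking each against the conditioning set {S, Y}:
Path 1: D → G ← S → Y ← K
  G is a collider here and neither G nor any of its descendants is conditioned on, so the collider stays closed — the path is blocked at G.
Path 2: D → G ← K
  G is a collider here and neither G nor any of its descendants is conditioned on, so the collider stays closed — the path is blocked at G.
Every path is blocked, so D and K are d-separated given {S, Y}.

Yes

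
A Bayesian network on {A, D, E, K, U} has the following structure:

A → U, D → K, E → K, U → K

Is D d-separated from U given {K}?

Only one path connects D and U:
  1. D → K ← U — K:collider[open] ⇒ active
Since the path D → K ← U is active, D and U are not d-separated given {K}.

No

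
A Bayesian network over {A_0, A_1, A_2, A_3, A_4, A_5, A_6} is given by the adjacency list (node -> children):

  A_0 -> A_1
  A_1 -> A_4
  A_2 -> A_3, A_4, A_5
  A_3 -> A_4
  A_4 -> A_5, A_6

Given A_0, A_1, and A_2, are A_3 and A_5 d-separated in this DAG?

No

We examine all 4 paths between A_3 and A_5:
  1. A_3 ← A_2 → A_4 → A_5 — A_2:fork[blocks]; A_4:chain[open] ⇒ blocked
  2. A_3 ← A_2 → A_5 — A_2:fork[blocks] ⇒ blocked
  3. A_3 → A_4 ← A_2 → A_5 — A_4:collider[blocks]; A_2:fork[blocks] ⇒ blocked
  4. A_3 → A_4 → A_5 — A_4:chain[open] ⇒ active
At least one path is unblocked, so d-separation fails.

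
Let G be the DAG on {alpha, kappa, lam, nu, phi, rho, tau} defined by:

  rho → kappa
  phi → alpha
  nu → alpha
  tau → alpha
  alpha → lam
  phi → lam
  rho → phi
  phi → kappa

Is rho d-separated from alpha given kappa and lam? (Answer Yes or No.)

No

There are 4 undirected paths between rho and alpha; checking each against the conditioning set {kappa, lam}:
  1. rho → kappa ← phi → alpha — kappa:collider[open]; phi:fork[open] ⇒ active
  2. rho → kappa ← phi → lam ← alpha — kappa:collider[open]; phi:fork[open]; lam:collider[open] ⇒ active
  3. rho → phi → alpha — phi:chain[open] ⇒ active
  4. rho → phi → lam ← alpha — phi:chain[open]; lam:collider[open] ⇒ active
At least one path is unblocked, so d-separation fails.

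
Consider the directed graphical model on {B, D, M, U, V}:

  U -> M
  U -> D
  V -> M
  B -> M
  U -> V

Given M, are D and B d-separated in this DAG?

No — D and B are not d-separated given {M}.

We examine all 2 paths between D and B:
Path 1: D ← U → M ← B
  U is a fork and U is not conditioned on; M is a collider and M is conditioned on, which opens it — no node blocks this path, so it is active.
Path 2: D ← U → V → M ← B
  U is a fork and U is not conditioned on; V is a chain and V is not conditioned on; M is a collider and M is conditioned on, which opens it — no node blocks this path, so it is active.
Since the path D ← U → M ← B is active, D and B are not d-separated given {M}.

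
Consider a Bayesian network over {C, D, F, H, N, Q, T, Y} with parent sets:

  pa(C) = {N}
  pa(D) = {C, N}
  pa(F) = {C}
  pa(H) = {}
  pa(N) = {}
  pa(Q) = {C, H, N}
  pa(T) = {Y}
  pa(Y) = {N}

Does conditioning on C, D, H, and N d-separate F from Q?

Yes

We examine all 3 paths between F and Q:
Path 1: F ← C → D ← N → Q
  C is a fork here and C is conditioned on, so the path is blocked at C.
Path 2: F ← C → Q
  C is a fork here and C is conditioned on, so the path is blocked at C.
Path 3: F ← C ← N → Q
  C is a chain here and C is conditioned on, so the path is blocked at C.
All paths are blocked; F ⊥ Q | {C, D, H, N} holds.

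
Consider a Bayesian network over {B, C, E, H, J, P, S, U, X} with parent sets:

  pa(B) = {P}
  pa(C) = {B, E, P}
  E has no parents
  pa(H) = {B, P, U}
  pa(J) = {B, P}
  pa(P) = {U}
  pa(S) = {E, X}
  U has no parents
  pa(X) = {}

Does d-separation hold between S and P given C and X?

No

5 paths connect S and P; each must be blocked for d-separation to hold:
Path 1: S ← E → C ← B → H ← P
  H is a collider here and neither H nor any of its descendants is conditioned on, so the collider stays closed — the path is blocked at H.
Path 2: S ← E → C ← B → H ← U → P
  H is a collider here and neither H nor any of its descendants is conditioned on, so the collider stays closed — the path is blocked at H.
Path 3: S ← E → C ← B ← P
  E is a fork and E is not conditioned on; C is a collider and C is conditioned on, which opens it; B is a chain and B is not conditioned on — no node blocks this path, so it is active.
Path 4: S ← E → C ← B → J ← P
  J is a collider here and neither J nor any of its descendants is conditioned on, so the collider stays closed — the path is blocked at J.
Path 5: S ← E → C ← P
  E is a fork and E is not conditioned on; C is a collider and C is conditioned on, which opens it — no node blocks this path, so it is active.
Because an active path exists, S and P are not d-separated.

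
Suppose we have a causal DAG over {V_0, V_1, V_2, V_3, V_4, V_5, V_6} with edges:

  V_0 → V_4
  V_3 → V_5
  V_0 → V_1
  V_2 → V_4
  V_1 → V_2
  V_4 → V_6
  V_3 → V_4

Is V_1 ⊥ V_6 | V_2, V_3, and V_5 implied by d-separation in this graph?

There are 2 undirected paths between V_1 and V_6; checking each against the conditioning set {V_2, V_3, V_5}:
Path 1: V_1 ← V_0 → V_4 → V_6
  V_0 is a fork and V_0 is not conditioned on; V_4 is a chain and V_4 is not conditioned on — no node blocks this path, so it is active.
Path 2: V_1 → V_2 → V_4 → V_6
  V_2 is a chain here and V_2 is conditioned on, so the path is blocked at V_2.
Because an active path exists, V_1 and V_6 are not d-separated.

No — V_1 and V_6 are not d-separated given {V_2, V_3, V_5}.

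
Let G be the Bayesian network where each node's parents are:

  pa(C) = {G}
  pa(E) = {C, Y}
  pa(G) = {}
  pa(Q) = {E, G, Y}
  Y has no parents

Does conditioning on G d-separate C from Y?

Yes

There are 4 undirected paths between C and Y; checking each against the conditioning set {G}:
Path 1: C ← G → Q ← E ← Y
  G is a fork here and G is conditioned on, so the path is blocked at G.
Path 2: C ← G → Q ← Y
  G is a fork here and G is conditioned on, so the path is blocked at G.
Path 3: C → E → Q ← Y
  Q is a collider here and neither Q nor any of its descendants is conditioned on, so the collider stays closed — the path is blocked at Q.
Path 4: C → E ← Y
  E is a collider here and neither E nor any of its descendants is conditioned on, so the collider stays closed — the path is blocked at E.
Since every path is blocked, d-separation holds.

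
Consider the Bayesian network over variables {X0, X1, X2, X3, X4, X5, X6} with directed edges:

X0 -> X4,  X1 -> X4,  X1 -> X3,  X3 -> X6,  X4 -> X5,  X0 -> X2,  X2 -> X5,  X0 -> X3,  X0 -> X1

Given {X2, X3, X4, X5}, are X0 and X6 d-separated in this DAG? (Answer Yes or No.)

Enumerating the 4 paths from X0 to X6 and testing each for blocking by {X2, X3, X4, X5}:
Path 1: X0 → X1 → X3 → X6
  X3 is a chain here and X3 is conditioned on, so the path is blocked at X3.
Path 2: X0 → X4 ← X1 → X3 → X6
  X3 is a chain here and X3 is conditioned on, so the path is blocked at X3.
Path 3: X0 → X3 → X6
  X3 is a chain here and X3 is conditioned on, so the path is blocked at X3.
Path 4: X0 → X2 → X5 ← X4 ← X1 → X3 → X6
  X2 is a chain here and X2 is conditioned on, so the path is blocked at X2.
Every path is blocked, so X0 and X6 are d-separated given {X2, X3, X4, X5}.

Yes — X0 and X6 are d-separated given {X2, X3, X4, X5}.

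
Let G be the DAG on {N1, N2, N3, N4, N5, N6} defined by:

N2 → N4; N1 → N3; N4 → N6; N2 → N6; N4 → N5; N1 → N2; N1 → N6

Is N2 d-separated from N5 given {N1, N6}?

There are 3 undirected paths between N2 and N5; checking each against the conditioning set {N1, N6}:
Path 1: N2 ← N1 → N6 ← N4 → N5
  N1 is a fork here and N1 is conditioned on, so the path is blocked at N1.
Path 2: N2 → N4 → N5
  N4 is a chain and N4 is not conditioned on — no node blocks this path, so it is active.
Path 3: N2 → N6 ← N4 → N5
  N6 is a collider and N6 is conditioned on, which opens it; N4 is a fork and N4 is not conditioned on — no node blocks this path, so it is active.
Because an active path exists, N2 and N5 are not d-separated.

No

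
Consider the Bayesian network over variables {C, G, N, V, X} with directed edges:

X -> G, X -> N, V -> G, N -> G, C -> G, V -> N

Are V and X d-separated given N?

We examine all 4 paths between V and X:
Path 1: V → N → G ← X
  N is a chain here and N is conditioned on, so the path is blocked at N.
Path 2: V → N ← X
  N is a collider and N is conditioned on, which opens it — no node blocks this path, so it is active.
Path 3: V → G ← N ← X
  G is a collider here and neither G nor any of its descendants is conditioned on, so the collider stays closed — the path is blocked at G.
Path 4: V → G ← X
  G is a collider here and neither G nor any of its descendants is conditioned on, so the collider stays closed — the path is blocked at G.
Because an active path exists, V and X are not d-separated.

No — V and X are not d-separated given {N}.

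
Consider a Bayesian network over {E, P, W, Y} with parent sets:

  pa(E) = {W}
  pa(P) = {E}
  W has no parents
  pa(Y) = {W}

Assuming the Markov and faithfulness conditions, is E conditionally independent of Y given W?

The only undirected path from E to Y is:
Path 1: E ← W → Y
  W is a fork here and W is conditioned on, so the path is blocked at W.
All paths are blocked; E ⊥ Y | {W} holds.

Yes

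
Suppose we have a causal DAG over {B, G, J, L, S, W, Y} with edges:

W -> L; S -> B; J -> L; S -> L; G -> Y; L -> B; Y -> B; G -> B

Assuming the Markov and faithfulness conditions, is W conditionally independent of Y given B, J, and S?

No — W and Y are not d-separated given {B, J, S}.

4 paths connect W and Y; each must be blocked for d-separation to hold:
Path 1: W → L ← S → B ← G → Y
  S is a fork here and S is conditioned on, so the path is blocked at S.
Path 2: W → L ← S → B ← Y
  S is a fork here and S is conditioned on, so the path is blocked at S.
Path 3: W → L → B ← G → Y
  L is a chain and L is not conditioned on; B is a collider and B is conditioned on, which opens it; G is a fork and G is not conditioned on — no node blocks this path, so it is active.
Path 4: W → L → B ← Y
  L is a chain and L is not conditioned on; B is a collider and B is conditioned on, which opens it — no node blocks this path, so it is active.
Since the path W → L → B ← G → Y is active, W and Y are not d-separated given {B, J, S}.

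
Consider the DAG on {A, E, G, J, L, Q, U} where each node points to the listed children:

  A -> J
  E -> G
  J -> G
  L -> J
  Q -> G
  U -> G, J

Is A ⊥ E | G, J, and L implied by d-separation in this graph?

There are 2 undirected paths between A and E; checking each against the conditioning set {G, J, L}:
Path 1: A → J → G ← E
  J is a chain here and J is conditioned on, so the path is blocked at J.
Path 2: A → J ← U → G ← E
  J is a collider and J is conditioned on, which opens it; U is a fork and U is not conditioned on; G is a collider and G is conditioned on, which opens it — no node blocks this path, so it is active.
Because an active path exists, A and E are not d-separated.

No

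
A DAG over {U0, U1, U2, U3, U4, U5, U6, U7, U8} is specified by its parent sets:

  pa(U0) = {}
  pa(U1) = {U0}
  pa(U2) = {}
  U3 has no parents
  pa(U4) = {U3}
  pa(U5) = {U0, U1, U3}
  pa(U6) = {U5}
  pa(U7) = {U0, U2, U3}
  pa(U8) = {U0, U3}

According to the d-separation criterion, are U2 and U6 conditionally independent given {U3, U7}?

6 paths connect U2 and U6; each must be blocked for d-separation to hold:
  1. U2 → U7 ← U3 → U8 ← U0 → U5 → U6 — U7:collider[open]; U3:fork[blocks]; U8:collider[blocks]; U0:fork[open]; U5:chain[open] ⇒ blocked
  2. U2 → U7 ← U3 → U8 ← U0 → U1 → U5 → U6 — U7:collider[open]; U3:fork[blocks]; U8:collider[blocks]; U0:fork[open]; U1:chain[open]; U5:chain[open] ⇒ blocked
  3. U2 → U7 ← U3 → U5 → U6 — U7:collider[open]; U3:fork[blocks]; U5:chain[open] ⇒ blocked
  4. U2 → U7 ← U0 → U8 ← U3 → U5 → U6 — U7:collider[open]; U0:fork[open]; U8:collider[blocks]; U3:fork[blocks]; U5:chain[open] ⇒ blocked
  5. U2 → U7 ← U0 → U5 → U6 — U7:collider[open]; U0:fork[open]; U5:chain[open] ⇒ active
  6. U2 → U7 ← U0 → U1 → U5 → U6 — U7:collider[open]; U0:fork[open]; U1:chain[open]; U5:chain[open] ⇒ active
Since the path U2 → U7 ← U0 → U5 → U6 is active, U2 and U6 are not d-separated given {U3, U7}.

No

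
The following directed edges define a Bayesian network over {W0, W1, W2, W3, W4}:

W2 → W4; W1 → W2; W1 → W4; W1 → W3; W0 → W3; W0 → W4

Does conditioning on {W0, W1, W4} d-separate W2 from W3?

Yes — W2 and W3 are d-separated given {W0, W1, W4}.

There are 4 undirected paths between W2 and W3; checking each against the conditioning set {W0, W1, W4}:
Path 1: W2 ← W1 → W4 ← W0 → W3
  W1 is a fork here and W1 is conditioned on, so the path is blocked at W1.
Path 2: W2 ← W1 → W3
  W1 is a fork here and W1 is conditioned on, so the path is blocked at W1.
Path 3: W2 → W4 ← W1 → W3
  W1 is a fork here and W1 is conditioned on, so the path is blocked at W1.
Path 4: W2 → W4 ← W0 → W3
  W0 is a fork here and W0 is conditioned on, so the path is blocked at W0.
Every path is blocked, so W2 and W3 are d-separated given {W0, W1, W4}.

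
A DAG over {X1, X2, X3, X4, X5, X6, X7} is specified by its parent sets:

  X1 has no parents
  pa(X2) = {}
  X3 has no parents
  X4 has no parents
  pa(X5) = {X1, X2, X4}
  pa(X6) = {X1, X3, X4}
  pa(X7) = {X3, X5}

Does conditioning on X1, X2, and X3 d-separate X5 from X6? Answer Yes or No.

3 paths connect X5 and X6; each must be blocked for d-separation to hold:
  1. X5 ← X1 → X6 — X1:fork[blocks] ⇒ blocked
  2. X5 ← X4 → X6 — X4:fork[open] ⇒ active
  3. X5 → X7 ← X3 → X6 — X7:collider[blocks]; X3:fork[blocks] ⇒ blocked
Since the path X5 ← X4 → X6 is active, X5 and X6 are not d-separated given {X1, X2, X3}.

No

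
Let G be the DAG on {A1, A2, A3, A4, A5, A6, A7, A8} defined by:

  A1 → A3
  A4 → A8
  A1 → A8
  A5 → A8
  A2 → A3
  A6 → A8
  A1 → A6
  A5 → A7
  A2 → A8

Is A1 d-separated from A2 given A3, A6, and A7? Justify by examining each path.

We examine all 3 paths between A1 and A2:
Path 1: A1 → A6 → A8 ← A2
  A6 is a chain here and A6 is conditioned on, so the path is blocked at A6.
Path 2: A1 → A3 ← A2
  A3 is a collider and A3 is conditioned on, which opens it — no node blocks this path, so it is active.
Path 3: A1 → A8 ← A2
  A8 is a collider here and neither A8 nor any of its descendants is conditioned on, so the collider stays closed — the path is blocked at A8.
Because an active path exists, A1 and A2 are not d-separated.

No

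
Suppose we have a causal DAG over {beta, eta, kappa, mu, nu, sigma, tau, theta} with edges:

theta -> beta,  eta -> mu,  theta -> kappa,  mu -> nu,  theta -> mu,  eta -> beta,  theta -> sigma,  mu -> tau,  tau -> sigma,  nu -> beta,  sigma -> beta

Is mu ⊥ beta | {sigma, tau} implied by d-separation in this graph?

We examine all 6 paths between mu and beta:
  1. mu ← theta → beta — theta:fork[open] ⇒ active
  2. mu ← theta → sigma → beta — theta:fork[open]; sigma:chain[blocks] ⇒ blocked
  3. mu ← eta → beta — eta:fork[open] ⇒ active
  4. mu → tau → sigma → beta — tau:chain[blocks]; sigma:chain[blocks] ⇒ blocked
  5. mu → tau → sigma ← theta → beta — tau:chain[blocks]; sigma:collider[open]; theta:fork[open] ⇒ blocked
  6. mu → nu → beta — nu:chain[open] ⇒ active
At least one path is unblocked, so d-separation fails.

No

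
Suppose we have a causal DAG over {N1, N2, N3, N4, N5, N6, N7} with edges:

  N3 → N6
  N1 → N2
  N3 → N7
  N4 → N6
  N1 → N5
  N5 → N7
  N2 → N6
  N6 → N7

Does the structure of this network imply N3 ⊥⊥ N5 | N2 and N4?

Enumerating the 4 paths from N3 to N5 and testing each for blocking by {N2, N4}:
  1. N3 → N6 → N7 ← N5 — N6:chain[open]; N7:collider[blocks] ⇒ blocked
  2. N3 → N6 ← N2 ← N1 → N5 — N6:collider[blocks]; N2:chain[blocks]; N1:fork[open] ⇒ blocked
  3. N3 → N7 ← N6 ← N2 ← N1 → N5 — N7:collider[blocks]; N6:chain[open]; N2:chain[blocks]; N1:fork[open] ⇒ blocked
  4. N3 → N7 ← N5 — N7:collider[blocks] ⇒ blocked
Every path is blocked, so N3 and N5 are d-separated given {N2, N4}.

Yes — N3 and N5 are d-separated given {N2, N4}.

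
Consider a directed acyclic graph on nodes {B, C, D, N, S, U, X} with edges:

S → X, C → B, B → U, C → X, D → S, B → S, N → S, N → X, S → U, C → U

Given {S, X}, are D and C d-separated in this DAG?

No

There are 6 undirected paths between D and C; checking each against the conditioning set {S, X}:
Path 1: D → S ← B ← C
  S is a collider and S is conditioned on, which opens it; B is a chain and B is not conditioned on — no node blocks this path, so it is active.
Path 2: D → S ← B → U ← C
  U is a collider here and neither U nor any of its descendants is conditioned on, so the collider stays closed — the path is blocked at U.
Path 3: D → S → X ← C
  S is a chain here and S is conditioned on, so the path is blocked at S.
Path 4: D → S ← N → X ← C
  S is a collider and S is conditioned on, which opens it; N is a fork and N is not conditioned on; X is a collider and X is conditioned on, which opens it — no node blocks this path, so it is active.
Path 5: D → S → U ← B ← C
  S is a chain here and S is conditioned on, so the path is blocked at S.
Path 6: D → S → U ← C
  S is a chain here and S is conditioned on, so the path is blocked at S.
Since the path D → S ← B ← C is active, D and C are not d-separated given {S, X}.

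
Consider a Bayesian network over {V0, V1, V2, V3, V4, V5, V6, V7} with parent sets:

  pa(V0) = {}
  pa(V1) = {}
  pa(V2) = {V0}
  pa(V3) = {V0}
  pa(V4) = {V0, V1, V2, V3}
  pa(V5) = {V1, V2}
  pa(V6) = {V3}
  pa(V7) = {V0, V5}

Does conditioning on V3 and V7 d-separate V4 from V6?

6 paths connect V4 and V6; each must be blocked for d-separation to hold:
  1. V4 ← V0 → V3 → V6 — V0:fork[open]; V3:chain[blocks] ⇒ blocked
  2. V4 ← V3 → V6 — V3:fork[blocks] ⇒ blocked
  3. V4 ← V2 ← V0 → V3 → V6 — V2:chain[open]; V0:fork[open]; V3:chain[blocks] ⇒ blocked
  4. V4 ← V2 → V5 → V7 ← V0 → V3 → V6 — V2:fork[open]; V5:chain[open]; V7:collider[open]; V0:fork[open]; V3:chain[blocks] ⇒ blocked
  5. V4 ← V1 → V5 → V7 ← V0 → V3 → V6 — V1:fork[open]; V5:chain[open]; V7:collider[open]; V0:fork[open]; V3:chain[blocks] ⇒ blocked
  6. V4 ← V1 → V5 ← V2 ← V0 → V3 → V6 — V1:fork[open]; V5:collider[open]; V2:chain[open]; V0:fork[open]; V3:chain[blocks] ⇒ blocked
Every path is blocked, so V4 and V6 are d-separated given {V3, V7}.

Yes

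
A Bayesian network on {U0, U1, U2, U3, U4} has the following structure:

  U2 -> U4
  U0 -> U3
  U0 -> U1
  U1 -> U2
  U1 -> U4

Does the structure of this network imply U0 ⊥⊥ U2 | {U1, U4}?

2 paths connect U0 and U2; each must be blocked for d-separation to hold:
  1. U0 → U1 → U2 — U1:chain[blocks] ⇒ blocked
  2. U0 → U1 → U4 ← U2 — U1:chain[blocks]; U4:collider[open] ⇒ blocked
Every path is blocked, so U0 and U2 are d-separated given {U1, U4}.

Yes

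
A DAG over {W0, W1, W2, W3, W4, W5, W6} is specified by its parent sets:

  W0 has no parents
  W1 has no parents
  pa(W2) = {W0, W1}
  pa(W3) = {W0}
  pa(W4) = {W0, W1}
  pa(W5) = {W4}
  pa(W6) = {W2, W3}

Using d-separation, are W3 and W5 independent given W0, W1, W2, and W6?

We examine all 4 paths between W3 and W5:
Path 1: W3 → W6 ← W2 ← W0 → W4 → W5
  W2 is a chain here and W2 is conditioned on, so the path is blocked at W2.
Path 2: W3 → W6 ← W2 ← W1 → W4 → W5
  W2 is a chain here and W2 is conditioned on, so the path is blocked at W2.
Path 3: W3 ← W0 → W2 ← W1 → W4 → W5
  W0 is a fork here and W0 is conditioned on, so the path is blocked at W0.
Path 4: W3 ← W0 → W4 → W5
  W0 is a fork here and W0 is conditioned on, so the path is blocked at W0.
Every path is blocked, so W3 and W5 are d-separated given {W0, W1, W2, W6}.

Yes — W3 and W5 are d-separated given {W0, W1, W2, W6}.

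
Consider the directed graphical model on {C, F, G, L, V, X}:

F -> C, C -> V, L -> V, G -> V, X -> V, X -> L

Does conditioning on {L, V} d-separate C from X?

No

There are 2 undirected paths between C and X; checking each against the conditioning set {L, V}:
Path 1: C → V ← L ← X
  L is a chain here and L is conditioned on, so the path is blocked at L.
Path 2: C → V ← X
  V is a collider and V is conditioned on, which opens it — no node blocks this path, so it is active.
Since the path C → V ← X is active, C and X are not d-separated given {L, V}.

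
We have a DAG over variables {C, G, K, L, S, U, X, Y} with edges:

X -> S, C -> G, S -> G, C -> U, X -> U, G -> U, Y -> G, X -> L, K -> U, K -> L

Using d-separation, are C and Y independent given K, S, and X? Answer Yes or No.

Yes

4 paths connect C and Y; each must be blocked for d-separation to hold:
Path 1: C → G ← Y
  G is a collider here and neither G nor any of its descendants is conditioned on, so the collider stays closed — the path is blocked at G.
Path 2: C → U ← X → S → G ← Y
  U is a collider here and neither U nor any of its descendants is conditioned on, so the collider stays closed — the path is blocked at U.
Path 3: C → U ← G ← Y
  U is a collider here and neither U nor any of its descendants is conditioned on, so the collider stays closed — the path is blocked at U.
Path 4: C → U ← K → L ← X → S → G ← Y
  U is a collider here and neither U nor any of its descendants is conditioned on, so the collider stays closed — the path is blocked at U.
Since every path is blocked, d-separation holds.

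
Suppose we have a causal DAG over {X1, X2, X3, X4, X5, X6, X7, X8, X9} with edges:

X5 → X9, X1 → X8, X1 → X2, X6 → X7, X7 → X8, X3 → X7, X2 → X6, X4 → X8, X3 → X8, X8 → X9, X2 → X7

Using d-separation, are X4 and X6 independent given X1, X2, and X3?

There are 6 undirected paths between X4 and X6; checking each against the conditioning set {X1, X2, X3}:
Path 1: X4 → X8 ← X3 → X7 ← X2 → X6
  X8 is a collider here and neither X8 nor any of its descendants is conditioned on, so the collider stays closed — the path is blocked at X8.
Path 2: X4 → X8 ← X3 → X7 ← X6
  X8 is a collider here and neither X8 nor any of its descendants is conditioned on, so the collider stays closed — the path is blocked at X8.
Path 3: X4 → X8 ← X1 → X2 → X6
  X8 is a collider here and neither X8 nor any of its descendants is conditioned on, so the collider stays closed — the path is blocked at X8.
Path 4: X4 → X8 ← X1 → X2 → X7 ← X6
  X8 is a collider here and neither X8 nor any of its descendants is conditioned on, so the collider stays closed — the path is blocked at X8.
Path 5: X4 → X8 ← X7 ← X2 → X6
  X8 is a collider here and neither X8 nor any of its descendants is conditioned on, so the collider stays closed — the path is blocked at X8.
Path 6: X4 → X8 ← X7 ← X6
  X8 is a collider here and neither X8 nor any of its descendants is conditioned on, so the collider stays closed — the path is blocked at X8.
Every path is blocked, so X4 and X6 are d-separated given {X1, X2, X3}.

Yes — X4 and X6 are d-separated given {X1, X2, X3}.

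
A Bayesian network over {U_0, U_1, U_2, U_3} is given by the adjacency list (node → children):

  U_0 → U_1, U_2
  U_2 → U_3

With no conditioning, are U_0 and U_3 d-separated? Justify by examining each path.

The only undirected path from U_0 to U_3 is:
  1. U_0 → U_2 → U_3 — U_2:chain[open] ⇒ active
At least one path is unblocked, so d-separation fails.

No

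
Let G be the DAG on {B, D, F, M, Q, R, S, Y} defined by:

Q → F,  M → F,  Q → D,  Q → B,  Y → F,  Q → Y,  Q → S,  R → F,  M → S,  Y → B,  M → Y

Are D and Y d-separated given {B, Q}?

There are 6 undirected paths between D and Y; checking each against the conditioning set {B, Q}:
Path 1: D ← Q → B ← Y
  Q is a fork here and Q is conditioned on, so the path is blocked at Q.
Path 2: D ← Q → F ← M → Y
  Q is a fork here and Q is conditioned on, so the path is blocked at Q.
Path 3: D ← Q → F ← Y
  Q is a fork here and Q is conditioned on, so the path is blocked at Q.
Path 4: D ← Q → Y
  Q is a fork here and Q is conditioned on, so the path is blocked at Q.
Path 5: D ← Q → S ← M → F ← Y
  Q is a fork here and Q is conditioned on, so the path is blocked at Q.
Path 6: D ← Q → S ← M → Y
  Q is a fork here and Q is conditioned on, so the path is blocked at Q.
Since every path is blocked, d-separation holds.

Yes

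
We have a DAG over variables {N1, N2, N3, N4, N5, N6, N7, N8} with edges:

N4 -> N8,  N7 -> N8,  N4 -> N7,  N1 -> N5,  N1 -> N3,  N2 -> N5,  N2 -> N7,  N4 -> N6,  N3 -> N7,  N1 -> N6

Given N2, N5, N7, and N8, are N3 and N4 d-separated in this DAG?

No

Enumerating the 6 paths from N3 to N4 and testing each for blocking by {N2, N5, N7, N8}:
  1. N3 ← N1 → N5 ← N2 → N7 → N8 ← N4 — N1:fork[open]; N5:collider[open]; N2:fork[blocks]; N7:chain[blocks]; N8:collider[open] ⇒ blocked
  2. N3 ← N1 → N5 ← N2 → N7 ← N4 — N1:fork[open]; N5:collider[open]; N2:fork[blocks]; N7:collider[open] ⇒ blocked
  3. N3 ← N1 → N6 ← N4 — N1:fork[open]; N6:collider[blocks] ⇒ blocked
  4. N3 → N7 ← N2 → N5 ← N1 → N6 ← N4 — N7:collider[open]; N2:fork[blocks]; N5:collider[open]; N1:fork[open]; N6:collider[blocks] ⇒ blocked
  5. N3 → N7 → N8 ← N4 — N7:chain[blocks]; N8:collider[open] ⇒ blocked
  6. N3 → N7 ← N4 — N7:collider[open] ⇒ active
At least one path is unblocked, so d-separation fails.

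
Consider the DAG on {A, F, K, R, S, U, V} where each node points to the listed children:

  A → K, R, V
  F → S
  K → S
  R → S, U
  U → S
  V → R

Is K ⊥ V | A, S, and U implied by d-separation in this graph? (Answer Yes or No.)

No

We examine all 6 paths between K and V:
Path 1: K → S ← R ← A → V
  A is a fork here and A is conditioned on, so the path is blocked at A.
Path 2: K → S ← R ← V
  S is a collider and S is conditioned on, which opens it; R is a chain and R is not conditioned on — no node blocks this path, so it is active.
Path 3: K → S ← U ← R ← A → V
  U is a chain here and U is conditioned on, so the path is blocked at U.
Path 4: K → S ← U ← R ← V
  U is a chain here and U is conditioned on, so the path is blocked at U.
Path 5: K ← A → R ← V
  A is a fork here and A is conditioned on, so the path is blocked at A.
Path 6: K ← A → V
  A is a fork here and A is conditioned on, so the path is blocked at A.
Since the path K → S ← R ← V is active, K and V are not d-separated given {A, S, U}.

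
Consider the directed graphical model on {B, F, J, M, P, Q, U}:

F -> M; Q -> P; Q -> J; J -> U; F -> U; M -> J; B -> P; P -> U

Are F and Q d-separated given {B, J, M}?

Yes

4 paths connect F and Q; each must be blocked for d-separation to hold:
Path 1: F → M → J ← Q
  M is a chain here and M is conditioned on, so the path is blocked at M.
Path 2: F → M → J → U ← P ← Q
  M is a chain here and M is conditioned on, so the path is blocked at M.
Path 3: F → U ← P ← Q
  U is a collider here and neither U nor any of its descendants is conditioned on, so the collider stays closed — the path is blocked at U.
Path 4: F → U ← J ← Q
  U is a collider here and neither U nor any of its descendants is conditioned on, so the collider stays closed — the path is blocked at U.
Every path is blocked, so F and Q are d-separated given {B, J, M}.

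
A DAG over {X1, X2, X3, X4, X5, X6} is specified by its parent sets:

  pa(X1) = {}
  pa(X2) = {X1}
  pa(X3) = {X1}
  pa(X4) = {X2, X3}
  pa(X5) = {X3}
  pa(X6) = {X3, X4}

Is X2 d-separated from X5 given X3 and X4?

There are 3 undirected paths between X2 and X5; checking each against the conditioning set {X3, X4}:
Path 1: X2 → X4 ← X3 → X5
  X3 is a fork here and X3 is conditioned on, so the path is blocked at X3.
Path 2: X2 → X4 → X6 ← X3 → X5
  X4 is a chain here and X4 is conditioned on, so the path is blocked at X4.
Path 3: X2 ← X1 → X3 → X5
  X3 is a chain here and X3 is conditioned on, so the path is blocked at X3.
Every path is blocked, so X2 and X5 are d-separated given {X3, X4}.

Yes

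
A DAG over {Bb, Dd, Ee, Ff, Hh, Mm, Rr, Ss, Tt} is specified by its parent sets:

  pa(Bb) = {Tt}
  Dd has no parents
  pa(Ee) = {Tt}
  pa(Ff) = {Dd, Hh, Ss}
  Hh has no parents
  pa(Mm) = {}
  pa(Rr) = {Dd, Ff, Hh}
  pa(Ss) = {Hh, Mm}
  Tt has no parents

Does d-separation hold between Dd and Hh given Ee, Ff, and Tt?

No

We examine all 6 paths between Dd and Hh:
  1. Dd → Ff ← Hh — Ff:collider[open] ⇒ active
  2. Dd → Ff ← Ss ← Hh — Ff:collider[open]; Ss:chain[open] ⇒ active
  3. Dd → Ff → Rr ← Hh — Ff:chain[blocks]; Rr:collider[blocks] ⇒ blocked
  4. Dd → Rr ← Hh — Rr:collider[blocks] ⇒ blocked
  5. Dd → Rr ← Ff ← Hh — Rr:collider[blocks]; Ff:chain[blocks] ⇒ blocked
  6. Dd → Rr ← Ff ← Ss ← Hh — Rr:collider[blocks]; Ff:chain[blocks]; Ss:chain[open] ⇒ blocked
Because an active path exists, Dd and Hh are not d-separated.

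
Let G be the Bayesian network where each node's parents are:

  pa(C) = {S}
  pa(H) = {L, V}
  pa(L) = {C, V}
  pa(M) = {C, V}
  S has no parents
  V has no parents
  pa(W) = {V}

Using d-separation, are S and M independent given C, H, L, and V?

Yes

There are 3 undirected paths between S and M; checking each against the conditioning set {C, H, L, V}:
  1. S → C → M — C:chain[blocks] ⇒ blocked
  2. S → C → L → H ← V → M — C:chain[blocks]; L:chain[blocks]; H:collider[open]; V:fork[blocks] ⇒ blocked
  3. S → C → L ← V → M — C:chain[blocks]; L:collider[open]; V:fork[blocks] ⇒ blocked
Every path is blocked, so S and M are d-separated given {C, H, L, V}.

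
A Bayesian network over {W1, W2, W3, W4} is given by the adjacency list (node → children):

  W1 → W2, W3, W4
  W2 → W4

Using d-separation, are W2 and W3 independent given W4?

Enumerating the 2 paths from W2 to W3 and testing each for blocking by {W4}:
Path 1: W2 → W4 ← W1 → W3
  W4 is a collider and W4 is conditioned on, which opens it; W1 is a fork and W1 is not conditioned on — no node blocks this path, so it is active.
Path 2: W2 ← W1 → W3
  W1 is a fork and W1 is not conditioned on — no node blocks this path, so it is active.
At least one path is unblocked, so d-separation fails.

No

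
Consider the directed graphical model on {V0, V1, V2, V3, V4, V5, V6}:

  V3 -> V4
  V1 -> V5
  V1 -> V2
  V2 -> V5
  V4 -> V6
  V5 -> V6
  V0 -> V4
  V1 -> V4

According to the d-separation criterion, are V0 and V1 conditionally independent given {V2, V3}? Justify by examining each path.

We examine all 3 paths between V0 and V1:
  1. V0 → V4 ← V1 — V4:collider[blocks] ⇒ blocked
  2. V0 → V4 → V6 ← V5 ← V1 — V4:chain[open]; V6:collider[blocks]; V5:chain[open] ⇒ blocked
  3. V0 → V4 → V6 ← V5 ← V2 ← V1 — V4:chain[open]; V6:collider[blocks]; V5:chain[open]; V2:chain[blocks] ⇒ blocked
All paths are blocked; V0 ⊥ V1 | {V2, V3} holds.

Yes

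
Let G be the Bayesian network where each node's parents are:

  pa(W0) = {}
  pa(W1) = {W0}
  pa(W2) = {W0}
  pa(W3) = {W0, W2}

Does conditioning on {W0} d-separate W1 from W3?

Enumerating the 2 paths from W1 to W3 and testing each for blocking by {W0}:
Path 1: W1 ← W0 → W3
  W0 is a fork here and W0 is conditioned on, so the path is blocked at W0.
Path 2: W1 ← W0 → W2 → W3
  W0 is a fork here and W0 is conditioned on, so the path is blocked at W0.
Every path is blocked, so W1 and W3 are d-separated given {W0}.

Yes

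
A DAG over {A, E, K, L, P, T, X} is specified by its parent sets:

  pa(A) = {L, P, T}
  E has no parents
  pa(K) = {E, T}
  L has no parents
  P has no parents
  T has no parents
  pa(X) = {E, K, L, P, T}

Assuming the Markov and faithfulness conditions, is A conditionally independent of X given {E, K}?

No — A and X are not d-separated given {E, K}.

There are 5 undirected paths between A and X; checking each against the conditioning set {E, K}:
  1. A ← L → X — L:fork[open] ⇒ active
  2. A ← T → X — T:fork[open] ⇒ active
  3. A ← T → K → X — T:fork[open]; K:chain[blocks] ⇒ blocked
  4. A ← T → K ← E → X — T:fork[open]; K:collider[open]; E:fork[blocks] ⇒ blocked
  5. A ← P → X — P:fork[open] ⇒ active
Since the path A ← L → X is active, A and X are not d-separated given {E, K}.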